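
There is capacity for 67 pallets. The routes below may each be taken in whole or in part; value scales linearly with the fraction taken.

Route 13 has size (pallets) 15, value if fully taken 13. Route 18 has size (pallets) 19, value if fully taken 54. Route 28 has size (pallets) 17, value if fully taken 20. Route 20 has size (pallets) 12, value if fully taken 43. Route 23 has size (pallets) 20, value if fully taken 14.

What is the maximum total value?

132.8

Sort by value density: Route 20 43/12≈3.58, Route 18 54/19≈2.84, Route 28 20/17≈1.18, Route 13 13/15≈0.867, Route 23 14/20≈0.7.
Take all of Route 20 (12 pallets, value 43) ; 55 pallets left.
Route 18: take in full, 19 pallets for value 54 ; 36 left.
Route 28: take in full, 17 pallets for value 20 ; 19 left.
Take all of Route 13 (15 pallets, value 13) ; 4 pallets left.
Only 4 pallets remain; take 4/20 of Route 23 for value 14×4/20 = 2.8.
Total value = 132.8.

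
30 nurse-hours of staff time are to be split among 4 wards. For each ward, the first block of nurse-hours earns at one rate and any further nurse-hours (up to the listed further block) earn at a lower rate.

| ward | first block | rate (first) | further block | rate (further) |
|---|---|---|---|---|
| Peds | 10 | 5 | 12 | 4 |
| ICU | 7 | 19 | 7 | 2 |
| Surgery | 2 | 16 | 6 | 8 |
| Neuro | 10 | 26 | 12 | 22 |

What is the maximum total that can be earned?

Order all 8 blocks by rate: Neuro/tier1 26 > Neuro/tier2 22 > ICU/tier1 19 > Surgery/tier1 16 > Surgery/tier2 8 > Peds/tier1 5 > Peds/tier2 4 > ICU/tier2 2.
Neuro tier1 at 26: fill all 10 ; 20 left.
Neuro tier2 at 22: fill all 12 ; 8 left.
Fill ICU tier1 block (7 at 19) ; 1 left.
Surgery/tier1: +1 of 2 at 16; pool empty.
Total = 26×10 + 22×12 + 19×7 + 16×1 = 673.

673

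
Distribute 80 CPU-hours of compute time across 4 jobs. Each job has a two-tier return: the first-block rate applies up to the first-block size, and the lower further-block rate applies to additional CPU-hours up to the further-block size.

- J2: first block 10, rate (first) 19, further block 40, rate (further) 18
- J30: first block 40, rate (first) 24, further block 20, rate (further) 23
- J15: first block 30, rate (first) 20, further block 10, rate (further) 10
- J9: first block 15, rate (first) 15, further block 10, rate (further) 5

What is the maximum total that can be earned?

Rank every tier by rate: J30/tier1 24 > J30/tier2 23 > J15/tier1 20 > J2/tier1 19 > J2/tier2 18 > J9/tier1 15 > J15/tier2 10 > J9/tier2 5.
J30/tier1 (24): +40 ; 40 left.
Fill J30 tier2 block (20 at 23) ; 20 left.
J15/tier1: +20 of 30 at 20; pool empty.
Total = 24×40 + 23×20 + 20×20 = 1820.

1820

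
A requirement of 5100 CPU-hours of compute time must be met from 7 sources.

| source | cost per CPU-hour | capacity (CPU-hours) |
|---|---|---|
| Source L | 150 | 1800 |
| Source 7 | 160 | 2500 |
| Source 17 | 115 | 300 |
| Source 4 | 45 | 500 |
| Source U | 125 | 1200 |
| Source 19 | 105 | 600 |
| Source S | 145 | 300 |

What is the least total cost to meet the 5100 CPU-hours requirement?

Fill from the cheapest source first.
Take 500 from Source 4 at 45 → need 4600 more.
Source 19 (105): use full 600 → 4000 CPU-hours to go.
Take 300 from Source 17 at 115 → need 3700 more.
Source U at 125: take all 1200 CPU-hours → 2500 still needed.
Source S at 145: take all 300 CPU-hours → 2200 still needed.
Take 1800 from Source L at 150 → need 400 more.
Take 400 from Source 7 at 160 to finish.
Cost = 500×45 + 600×105 + 300×115 + 1200×125 + 300×145 + 1800×150 + 400×160 = 647500.

647500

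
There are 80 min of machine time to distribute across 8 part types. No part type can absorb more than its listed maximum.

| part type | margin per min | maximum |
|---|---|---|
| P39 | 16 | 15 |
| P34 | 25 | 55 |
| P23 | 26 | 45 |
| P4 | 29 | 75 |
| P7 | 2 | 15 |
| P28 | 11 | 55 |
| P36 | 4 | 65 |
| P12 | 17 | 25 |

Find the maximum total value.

2305

Highest margin per min first: P4 29 > P23 26 > P34 25 > P12 17 > P39 16 > P28 11 > P36 4 > P7 2.
Give P4 75 to hit its cap of 75 — 5 left.
P23: +5 (room for 45) → 5. Pool exhausted.
Total = 26×5 + 29×75 = 2305.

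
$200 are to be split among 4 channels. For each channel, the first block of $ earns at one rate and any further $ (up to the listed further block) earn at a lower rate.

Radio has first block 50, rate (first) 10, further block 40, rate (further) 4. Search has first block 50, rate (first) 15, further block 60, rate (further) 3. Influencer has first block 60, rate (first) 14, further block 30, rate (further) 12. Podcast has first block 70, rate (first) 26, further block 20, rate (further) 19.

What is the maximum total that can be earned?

Treat each block as its own option and order by rate: Podcast/first 26 > Podcast/second 19 > Search/first 15 > Influencer/first 14 > Influencer/second 12 > Radio/first 10 > Radio/second 4 > Search/second 3.
Podcast first at 26: fill all 70 — 130 left.
Fill Podcast second block (20 at 19) — 110 left.
Search first at 15: fill all 50 — 60 left.
Fill Influencer first block (60 at 14) — 0 left.
Total = 26×70 + 19×20 + 15×50 + 14×60 = 3790.

3790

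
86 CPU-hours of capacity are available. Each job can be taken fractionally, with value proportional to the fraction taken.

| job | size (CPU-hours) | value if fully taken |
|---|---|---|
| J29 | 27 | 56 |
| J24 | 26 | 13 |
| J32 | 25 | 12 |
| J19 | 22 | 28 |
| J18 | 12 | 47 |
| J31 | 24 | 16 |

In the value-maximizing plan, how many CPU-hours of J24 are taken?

1

Best value per unit of size first: J18 47/12≈3.92, J29 56/27≈2.07, J19 28/22≈1.27, J31 16/24≈0.667, J24 13/26≈0.5, J32 12/25≈0.48.
J18: take in full, 12 CPU-hours for value 47 → 74 left.
J29: take in full, 27 CPU-hours for value 56 → 47 left.
J19: take in full, 22 CPU-hours for value 28 → 25 left.
All 24 CPU-hours of J31 fit (value 16) → 1 remain.
1 CPU-hours left: a 1/26 share of J24 gives 13×1/26 = 0.5.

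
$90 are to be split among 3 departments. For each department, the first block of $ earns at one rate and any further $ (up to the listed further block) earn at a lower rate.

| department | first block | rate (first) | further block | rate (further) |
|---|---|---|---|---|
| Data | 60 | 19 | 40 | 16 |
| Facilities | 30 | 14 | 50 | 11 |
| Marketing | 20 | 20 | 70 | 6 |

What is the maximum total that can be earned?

1700

Order all 6 blocks by rate: Marketing/T1 20 > Data/T1 19 > Data/T2 16 > Facilities/T1 14 > Facilities/T2 11 > Marketing/T2 6.
Marketing T1 at 20: fill all 20 → 70 left.
Data/T1 (19): +60 → 10 left.
Data T2 at 16: only 10 left, fill 10.
Total = 20×20 + 19×60 + 16×10 = 1700.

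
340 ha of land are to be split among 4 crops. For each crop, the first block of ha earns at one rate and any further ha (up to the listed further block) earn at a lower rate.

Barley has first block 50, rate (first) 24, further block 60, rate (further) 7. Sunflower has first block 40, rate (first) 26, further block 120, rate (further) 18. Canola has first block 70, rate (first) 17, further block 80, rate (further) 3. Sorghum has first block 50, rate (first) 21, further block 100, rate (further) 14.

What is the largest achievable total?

Treat each block as its own option and order by rate: Sunflower/first 26 > Barley/first 24 > Sorghum/first 21 > Sunflower/second 18 > Canola/first 17 > Sorghum/second 14 > Barley/second 7 > Canola/second 3.
Sunflower/first (26): +40 ; 300 left.
Barley/first (24): +50 ; 250 left.
Sorghum/first (21): +50 ; 200 left.
Fill Sunflower second block (120 at 18) ; 80 left.
Fill Canola first block (70 at 17) ; 10 left.
10 remain; put them into Sorghum second at 14.
Total = 26×40 + 24×50 + 21×50 + 18×120 + 17×70 + 14×10 = 6780.

6780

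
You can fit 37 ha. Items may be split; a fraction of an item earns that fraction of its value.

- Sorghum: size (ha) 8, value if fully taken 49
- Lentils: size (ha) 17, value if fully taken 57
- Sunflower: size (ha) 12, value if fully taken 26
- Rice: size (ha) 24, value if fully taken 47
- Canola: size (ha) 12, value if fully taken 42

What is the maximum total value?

148

Sort by value density: Sorghum 49/8≈6.12, Canola 42/12≈3.5, Lentils 57/17≈3.35, Sunflower 26/12≈2.17, Rice 47/24≈1.96.
Take all of Sorghum (8 ha, value 49) — 29 ha left.
All 12 ha of Canola fit (value 42) — 17 remain.
All 17 ha of Lentils fit (value 57) — 0 remain.
Total value = 148.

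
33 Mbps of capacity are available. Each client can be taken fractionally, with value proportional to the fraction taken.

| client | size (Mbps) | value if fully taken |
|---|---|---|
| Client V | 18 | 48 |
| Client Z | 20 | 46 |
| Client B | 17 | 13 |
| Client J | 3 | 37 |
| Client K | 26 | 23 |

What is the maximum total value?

112.6

Rank by value-to-size ratio: Client J 37/3≈12.3, Client V 48/18≈2.67, Client Z 46/20≈2.3, Client K 23/26≈0.885, Client B 13/17≈0.765.
Take all of Client J (3 Mbps, value 37) → 30 Mbps left.
Client V: take in full, 18 Mbps for value 48 → 12 left.
12 Mbps left: a 12/20 share of Client Z gives 46×12/20 = 27.6.
Total value = 112.6.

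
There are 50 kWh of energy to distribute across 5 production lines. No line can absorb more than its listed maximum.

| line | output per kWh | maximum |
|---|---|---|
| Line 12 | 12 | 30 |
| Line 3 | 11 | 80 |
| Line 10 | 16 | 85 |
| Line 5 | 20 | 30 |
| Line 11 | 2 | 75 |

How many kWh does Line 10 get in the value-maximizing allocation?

20

Rank by output per kWh: Line 5 20 > Line 10 16 > Line 12 12 > Line 3 11 > Line 11 2.
Line 5: +30 to 30 (cap) → 20 left.
Line 10 has room for 85 but only 20 remain, so it gets 20.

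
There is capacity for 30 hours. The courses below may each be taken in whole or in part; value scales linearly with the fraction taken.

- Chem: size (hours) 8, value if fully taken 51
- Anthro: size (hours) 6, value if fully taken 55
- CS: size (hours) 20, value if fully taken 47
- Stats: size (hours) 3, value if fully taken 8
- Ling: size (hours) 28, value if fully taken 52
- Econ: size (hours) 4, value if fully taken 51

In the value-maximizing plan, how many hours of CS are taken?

Best value per unit of size first: Econ 51/4≈12.8, Anthro 55/6≈9.17, Chem 51/8≈6.38, Stats 8/3≈2.67, CS 47/20≈2.35, Ling 52/28≈1.86.
Econ: take in full, 4 hours for value 51 → 26 left.
All 6 hours of Anthro fit (value 55) → 20 remain.
All 8 hours of Chem fit (value 51) → 12 remain.
Stats: take in full, 3 hours for value 8 → 9 left.
Only 9 hours remain; take 9/20 of CS for value 47×9/20 = 21.15.

9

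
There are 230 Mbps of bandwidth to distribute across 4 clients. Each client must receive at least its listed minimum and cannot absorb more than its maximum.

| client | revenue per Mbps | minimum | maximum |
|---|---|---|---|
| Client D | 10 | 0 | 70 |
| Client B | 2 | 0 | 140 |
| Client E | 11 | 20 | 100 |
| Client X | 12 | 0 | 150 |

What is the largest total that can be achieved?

Meeting every minimum uses 0+0+20+0 = 20 Mbps, leaving 210.
Order the clients by revenue per Mbps: Client X 12 > Client E 11 > Client D 10 > Client B 2.
Client X: +150 to 150 (cap) → 60 left.
Only 60 left; Client E takes them to reach 80.
Total = 11×80 + 12×150 = 2680.

2680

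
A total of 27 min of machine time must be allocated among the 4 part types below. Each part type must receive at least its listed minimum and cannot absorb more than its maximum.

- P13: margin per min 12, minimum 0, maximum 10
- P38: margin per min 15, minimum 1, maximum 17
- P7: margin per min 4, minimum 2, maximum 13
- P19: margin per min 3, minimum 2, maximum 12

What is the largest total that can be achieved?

Meeting every minimum uses 0+1+2+2 = 5 min, leaving 22.
Order the part types by margin per min: P38 15 > P13 12 > P7 4 > P19 3.
P38 takes 16 more to reach its cap of 17 — 6 left.
Only 6 left; P13 takes them to reach 6.
Total = 12×6 + 15×17 + 4×2 + 3×2 = 341.

341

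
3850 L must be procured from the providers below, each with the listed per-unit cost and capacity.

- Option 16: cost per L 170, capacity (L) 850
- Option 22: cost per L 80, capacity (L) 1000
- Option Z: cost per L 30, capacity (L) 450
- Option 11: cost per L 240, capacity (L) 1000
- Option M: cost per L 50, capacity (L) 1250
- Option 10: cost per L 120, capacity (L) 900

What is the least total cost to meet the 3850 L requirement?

Fill from the cheapest provider first.
Take 450 from Option Z at 30 → need 3400 more.
Option M (50): use full 1250 → 2150 L to go.
Take 1000 from Option 22 at 80 → need 1150 more.
Take 900 from Option 10 at 120 → need 250 more.
Option 16 at 170: take 250 of its 850 → requirement met.
Option 11: unused.
Cost = 450×30 + 1250×50 + 1000×80 + 900×120 + 250×170 = 306500.

306500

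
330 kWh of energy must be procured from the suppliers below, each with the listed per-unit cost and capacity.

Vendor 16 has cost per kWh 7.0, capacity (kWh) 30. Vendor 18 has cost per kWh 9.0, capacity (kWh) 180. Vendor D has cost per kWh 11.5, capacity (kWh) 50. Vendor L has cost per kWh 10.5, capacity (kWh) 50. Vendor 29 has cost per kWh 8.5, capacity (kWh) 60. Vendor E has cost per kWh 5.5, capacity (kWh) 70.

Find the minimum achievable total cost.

2635

Use suppliers in increasing cost order.
Take 70 from Vendor E at 5.5 — need 260 more.
Vendor 16 at 7.0: take all 30 kWh — 230 still needed.
Take 60 from Vendor 29 at 8.5 — need 170 more.
Vendor 18 (9.0): take the remaining 170 — done.
Vendor L, Vendor D: unused.
Cost = 70×5.5 + 30×7.0 + 60×8.5 + 170×9.0 = 2635.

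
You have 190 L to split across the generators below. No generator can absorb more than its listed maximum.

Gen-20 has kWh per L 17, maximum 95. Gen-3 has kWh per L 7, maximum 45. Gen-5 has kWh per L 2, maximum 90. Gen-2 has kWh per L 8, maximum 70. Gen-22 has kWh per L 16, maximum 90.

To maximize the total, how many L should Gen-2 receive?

5

Highest kWh per L first: Gen-20 17 > Gen-22 16 > Gen-2 8 > Gen-3 7 > Gen-5 2.
Gen-20 takes 95 to reach its cap of 95 — 95 left.
Give Gen-22 90 to hit its cap of 90 — 5 left.
Gen-2 has room for 70 but only 5 remain, so it gets 5.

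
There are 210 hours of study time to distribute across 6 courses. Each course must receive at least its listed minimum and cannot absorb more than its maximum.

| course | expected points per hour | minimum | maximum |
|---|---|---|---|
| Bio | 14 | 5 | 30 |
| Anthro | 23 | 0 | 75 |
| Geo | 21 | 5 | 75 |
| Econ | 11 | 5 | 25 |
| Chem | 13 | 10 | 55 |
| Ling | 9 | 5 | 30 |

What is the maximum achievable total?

Meeting every minimum uses 5+0+5+5+10+5 = 30 hours, leaving 180.
Order the courses by expected points per hour: Anthro 23 > Geo 21 > Bio 14 > Chem 13 > Econ 11 > Ling 9.
Anthro: +75 to 75 (cap) → 105 left.
Give Geo 70 more to hit its cap of 75 → 35 left.
Bio: +25 to 30 (cap) → 10 left.
Chem: +10 (room for 45) → 20. Pool exhausted.
Total = 14×30 + 23×75 + 21×75 + 11×5 + 13×20 + 9×5 = 4080.

4080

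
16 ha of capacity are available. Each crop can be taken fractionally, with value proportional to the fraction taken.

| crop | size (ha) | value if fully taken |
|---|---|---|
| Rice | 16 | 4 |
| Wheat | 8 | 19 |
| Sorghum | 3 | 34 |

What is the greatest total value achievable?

Best value per unit of size first: Sorghum 34/3≈11.3, Wheat 19/8≈2.38, Rice 4/16≈0.25.
Sorghum: take in full, 3 ha for value 34 ; 13 left.
Take all of Wheat (8 ha, value 19) ; 5 ha left.
Fill the last 5 ha with part of Rice: 5/16 of it earns 1.25.
Total value = 54.25.

54.25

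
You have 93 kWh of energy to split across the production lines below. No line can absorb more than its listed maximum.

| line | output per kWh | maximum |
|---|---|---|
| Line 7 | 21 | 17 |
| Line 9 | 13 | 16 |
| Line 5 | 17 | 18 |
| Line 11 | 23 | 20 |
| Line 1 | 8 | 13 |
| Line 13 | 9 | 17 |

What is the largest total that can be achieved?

1524

Order the production lines by output per kWh: Line 11 23 > Line 7 21 > Line 5 17 > Line 9 13 > Line 13 9 > Line 1 8.
Give Line 11 20 to hit its cap of 20 — 73 left.
Line 7: +17 to 17 (cap) — 56 left.
Line 5 takes 18 to reach its cap of 18 — 38 left.
Line 9 takes 16 to reach its cap of 16 — 22 left.
Line 13: +17 to 17 (cap) — 5 left.
Line 1: +5 (room for 13) → 5. Pool exhausted.
Total = 21×17 + 13×16 + 17×18 + 23×20 + 8×5 + 9×17 = 1524.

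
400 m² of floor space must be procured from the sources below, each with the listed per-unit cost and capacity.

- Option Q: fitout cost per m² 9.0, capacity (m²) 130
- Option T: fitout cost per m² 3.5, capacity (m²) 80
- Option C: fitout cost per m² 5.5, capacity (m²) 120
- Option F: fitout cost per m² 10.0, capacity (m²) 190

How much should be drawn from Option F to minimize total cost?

Use sources in increasing cost order.
Option T (3.5): use full 80 — 320 m² to go.
Take 120 from Option C at 5.5 — need 200 more.
Option Q (9.0): use full 130 — 70 m² to go.
Option F at 10.0: take 70 of its 190 — requirement met.

70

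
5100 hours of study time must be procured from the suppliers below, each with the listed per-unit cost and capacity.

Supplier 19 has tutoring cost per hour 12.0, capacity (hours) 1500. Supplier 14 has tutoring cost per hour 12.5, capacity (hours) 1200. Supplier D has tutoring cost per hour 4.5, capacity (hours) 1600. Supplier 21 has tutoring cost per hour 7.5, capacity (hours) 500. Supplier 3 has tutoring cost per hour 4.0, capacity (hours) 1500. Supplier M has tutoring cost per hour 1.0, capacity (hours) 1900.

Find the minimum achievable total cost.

Cheapest first:
Supplier M at 1.0: take all 1900 hours — 3200 still needed.
Supplier 3 at 4.0: take all 1500 hours — 1700 still needed.
Take 1600 from Supplier D at 4.5 — need 100 more.
Supplier 21 at 7.5: take 100 of its 500 — requirement met.
Supplier 19, Supplier 14: unused.
Cost = 1900×1.0 + 1500×4.0 + 1600×4.5 + 100×7.5 = 15850.

15850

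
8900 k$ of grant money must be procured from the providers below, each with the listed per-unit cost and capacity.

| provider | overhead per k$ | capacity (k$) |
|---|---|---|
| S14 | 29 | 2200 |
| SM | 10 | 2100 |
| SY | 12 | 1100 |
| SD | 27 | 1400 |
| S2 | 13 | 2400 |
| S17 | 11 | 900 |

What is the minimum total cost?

142100

Fill from the cheapest provider first.
SM (10): use full 2100 — 6800 k$ to go.
Take 900 from S17 at 11 — need 5900 more.
SY (12): use full 1100 — 4800 k$ to go.
S2 (13): use full 2400 — 2400 k$ to go.
SD at 27: take all 1400 k$ — 1000 still needed.
S14 (29): take the remaining 1000 — done.
Cost = 2100×10 + 900×11 + 1100×12 + 2400×13 + 1400×27 + 1000×29 = 142100.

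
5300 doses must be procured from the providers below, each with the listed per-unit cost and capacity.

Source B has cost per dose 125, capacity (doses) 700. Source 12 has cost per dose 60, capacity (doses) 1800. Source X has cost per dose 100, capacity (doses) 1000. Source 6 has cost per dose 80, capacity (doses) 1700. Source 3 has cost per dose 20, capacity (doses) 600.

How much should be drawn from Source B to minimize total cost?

200

Use providers in increasing cost order.
Source 3 at 20: take all 600 doses → 4700 still needed.
Source 12 (60): use full 1800 → 2900 doses to go.
Source 6 at 80: take all 1700 doses → 1200 still needed.
Source X at 100: take all 1000 doses → 200 still needed.
Take 200 from Source B at 125 to finish.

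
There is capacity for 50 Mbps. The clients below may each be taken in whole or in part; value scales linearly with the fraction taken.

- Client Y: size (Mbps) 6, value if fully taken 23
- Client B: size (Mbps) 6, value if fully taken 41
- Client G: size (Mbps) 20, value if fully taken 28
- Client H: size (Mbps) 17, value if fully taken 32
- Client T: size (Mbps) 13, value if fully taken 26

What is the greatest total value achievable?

Rank by value-to-size ratio: Client B 41/6≈6.83, Client Y 23/6≈3.83, Client T 26/13≈2, Client H 32/17≈1.88, Client G 28/20≈1.4.
All 6 Mbps of Client B fit (value 41) — 44 remain.
Take all of Client Y (6 Mbps, value 23) — 38 Mbps left.
Client T: take in full, 13 Mbps for value 26 — 25 left.
All 17 Mbps of Client H fit (value 32) — 8 remain.
Only 8 Mbps remain; take 8/20 of Client G for value 28×8/20 = 11.2.
Total value = 133.2.

133.2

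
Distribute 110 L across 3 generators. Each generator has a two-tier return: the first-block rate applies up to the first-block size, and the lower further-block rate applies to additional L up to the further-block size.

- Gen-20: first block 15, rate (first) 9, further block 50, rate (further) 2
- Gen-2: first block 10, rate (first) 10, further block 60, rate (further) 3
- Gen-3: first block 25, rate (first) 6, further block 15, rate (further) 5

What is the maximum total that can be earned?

Rank every tier by rate: Gen-2/tier1 10 > Gen-20/tier1 9 > Gen-3/tier1 6 > Gen-3/tier2 5 > Gen-2/tier2 3 > Gen-20/tier2 2.
Gen-2 tier1 at 10: fill all 10 — 100 left.
Gen-20 tier1 at 9: fill all 15 — 85 left.
Fill Gen-3 tier1 block (25 at 6) — 60 left.
Gen-3 tier2 at 5: fill all 15 — 45 left.
45 remain; put them into Gen-2 tier2 at 3.
Total = 10×10 + 9×15 + 6×25 + 5×15 + 3×45 = 595.

595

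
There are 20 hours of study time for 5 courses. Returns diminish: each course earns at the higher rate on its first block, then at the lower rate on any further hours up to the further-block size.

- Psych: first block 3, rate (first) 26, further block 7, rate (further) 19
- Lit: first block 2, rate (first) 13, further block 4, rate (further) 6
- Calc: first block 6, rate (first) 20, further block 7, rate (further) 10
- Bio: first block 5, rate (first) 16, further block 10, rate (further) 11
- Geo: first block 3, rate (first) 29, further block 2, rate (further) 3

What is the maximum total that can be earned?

434

Order all 10 blocks by rate: Geo/T1 29 > Psych/T1 26 > Calc/T1 20 > Psych/T2 19 > Bio/T1 16 > Lit/T1 13 > Bio/T2 11 > Calc/T2 10 > Lit/T2 6 > Geo/T2 3.
Geo T1 at 29: fill all 3 → 17 left.
Psych/T1 (26): +3 → 14 left.
Fill Calc T1 block (6 at 20) → 8 left.
Psych T2 at 19: fill all 7 → 1 left.
Bio T1 at 16: only 1 left, fill 1.
Total = 29×3 + 26×3 + 20×6 + 19×7 + 16×1 = 434.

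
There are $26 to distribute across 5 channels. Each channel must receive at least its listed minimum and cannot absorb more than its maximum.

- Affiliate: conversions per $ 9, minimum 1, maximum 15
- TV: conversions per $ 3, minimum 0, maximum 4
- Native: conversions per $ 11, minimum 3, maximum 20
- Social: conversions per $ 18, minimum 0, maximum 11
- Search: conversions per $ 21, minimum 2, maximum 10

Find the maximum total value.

461

Meeting every minimum uses 1+0+3+0+2 = 6 $, leaving 20.
Order the channels by conversions per $: Search 21 > Social 18 > Native 11 > Affiliate 9 > TV 3.
Give Search 8 more to hit its cap of 10 ; 12 left.
Give Social 11 more to hit its cap of 11 ; 1 left.
Native has room for 17 more but only 1 remain, so it gets 4.
Total = 9×1 + 11×4 + 18×11 + 21×10 = 461.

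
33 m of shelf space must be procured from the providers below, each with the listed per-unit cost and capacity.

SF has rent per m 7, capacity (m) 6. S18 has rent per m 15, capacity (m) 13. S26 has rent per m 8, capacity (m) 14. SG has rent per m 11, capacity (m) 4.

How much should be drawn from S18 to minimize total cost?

9

Use providers in increasing cost order.
Take 6 from SF at 7 ; need 27 more.
Take 14 from S26 at 8 ; need 13 more.
SG (11): use full 4 ; 9 m to go.
S18 (15): take the remaining 9 ; done.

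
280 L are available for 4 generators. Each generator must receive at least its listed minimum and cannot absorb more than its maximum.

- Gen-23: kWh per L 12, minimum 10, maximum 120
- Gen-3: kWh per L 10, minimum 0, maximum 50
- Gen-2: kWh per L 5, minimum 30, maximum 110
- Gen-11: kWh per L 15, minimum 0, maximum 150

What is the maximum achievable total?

3600

Meeting every minimum uses 10+0+30+0 = 40 L, leaving 240.
Order the generators by kWh per L: Gen-11 15 > Gen-23 12 > Gen-3 10 > Gen-2 5.
Give Gen-11 150 more to hit its cap of 150 ; 90 left.
Gen-23: +90 (room for 110) → 100. Pool exhausted.
Total = 12×100 + 5×30 + 15×150 = 3600.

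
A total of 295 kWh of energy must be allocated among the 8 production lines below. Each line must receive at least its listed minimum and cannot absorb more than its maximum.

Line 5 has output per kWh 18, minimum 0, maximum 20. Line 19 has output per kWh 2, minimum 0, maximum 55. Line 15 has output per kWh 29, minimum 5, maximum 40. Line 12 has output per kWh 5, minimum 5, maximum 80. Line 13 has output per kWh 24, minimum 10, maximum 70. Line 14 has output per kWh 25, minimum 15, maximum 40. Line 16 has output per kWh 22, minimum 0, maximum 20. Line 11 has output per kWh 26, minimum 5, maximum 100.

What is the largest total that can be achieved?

7265

Meeting every minimum uses 0+0+5+5+10+15+0+5 = 40 kWh, leaving 255.
Order the production lines by output per kWh: Line 15 29 > Line 11 26 > Line 14 25 > Line 13 24 > Line 16 22 > Line 5 18 > Line 12 5 > Line 19 2.
Give Line 15 35 more to hit its cap of 40 — 220 left.
Give Line 11 95 more to hit its cap of 100 — 125 left.
Line 14: +25 to 40 (cap) — 100 left.
Line 13 takes 60 more to reach its cap of 70 — 40 left.
Line 16 takes 20 more to reach its cap of 20 — 20 left.
Line 5: +20 to 20 (cap) — 0 left.
Total = 18×20 + 29×40 + 5×5 + 24×70 + 25×40 + 22×20 + 26×100 = 7265.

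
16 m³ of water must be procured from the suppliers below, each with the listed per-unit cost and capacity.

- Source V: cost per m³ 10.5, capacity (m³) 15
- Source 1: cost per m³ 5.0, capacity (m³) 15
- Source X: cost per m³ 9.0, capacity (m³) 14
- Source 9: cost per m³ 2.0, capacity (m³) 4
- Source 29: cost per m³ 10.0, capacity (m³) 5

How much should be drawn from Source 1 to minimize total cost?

12

Use suppliers in increasing cost order.
Take 4 from Source 9 at 2.0 ; need 12 more.
Source 1 (5.0): take the remaining 12 ; done.
Source X, Source 29, Source V: unused.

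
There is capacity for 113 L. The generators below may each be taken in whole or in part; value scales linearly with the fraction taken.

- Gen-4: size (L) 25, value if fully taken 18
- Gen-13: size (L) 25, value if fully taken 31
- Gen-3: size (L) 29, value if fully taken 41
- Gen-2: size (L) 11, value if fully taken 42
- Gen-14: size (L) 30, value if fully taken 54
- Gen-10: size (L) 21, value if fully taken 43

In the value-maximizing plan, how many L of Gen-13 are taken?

22

Best value per unit of size first: Gen-2 42/11≈3.82, Gen-10 43/21≈2.05, Gen-14 54/30≈1.8, Gen-3 41/29≈1.41, Gen-13 31/25≈1.24, Gen-4 18/25≈0.72.
All 11 L of Gen-2 fit (value 42) — 102 remain.
Take all of Gen-10 (21 L, value 43) — 81 L left.
Take all of Gen-14 (30 L, value 54) — 51 L left.
Take all of Gen-3 (29 L, value 41) — 22 L left.
Fill the last 22 L with part of Gen-13: 22/25 of it earns 27.28.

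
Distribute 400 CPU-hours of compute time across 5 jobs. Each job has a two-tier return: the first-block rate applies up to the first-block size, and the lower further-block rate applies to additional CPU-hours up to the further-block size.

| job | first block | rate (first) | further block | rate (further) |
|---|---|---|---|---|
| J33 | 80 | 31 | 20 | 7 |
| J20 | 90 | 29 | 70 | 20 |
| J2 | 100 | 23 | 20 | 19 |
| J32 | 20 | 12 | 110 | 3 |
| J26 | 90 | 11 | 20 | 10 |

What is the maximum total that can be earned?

9630

Rank every tier by rate: J33/T1 31 > J20/T1 29 > J2/T1 23 > J20/T2 20 > J2/T2 19 > J32/T1 12 > J26/T1 11 > J26/T2 10 > J33/T2 7 > J32/T2 3.
J33/T1 (31): +80 ; 320 left.
Fill J20 T1 block (90 at 29) ; 230 left.
Fill J2 T1 block (100 at 23) ; 130 left.
Fill J20 T2 block (70 at 20) ; 60 left.
Fill J2 T2 block (20 at 19) ; 40 left.
J32 T1 at 12: fill all 20 ; 20 left.
J26/T1: +20 of 90 at 11; pool empty.
Total = 31×80 + 29×90 + 23×100 + 20×70 + 19×20 + 12×20 + 11×20 = 9630.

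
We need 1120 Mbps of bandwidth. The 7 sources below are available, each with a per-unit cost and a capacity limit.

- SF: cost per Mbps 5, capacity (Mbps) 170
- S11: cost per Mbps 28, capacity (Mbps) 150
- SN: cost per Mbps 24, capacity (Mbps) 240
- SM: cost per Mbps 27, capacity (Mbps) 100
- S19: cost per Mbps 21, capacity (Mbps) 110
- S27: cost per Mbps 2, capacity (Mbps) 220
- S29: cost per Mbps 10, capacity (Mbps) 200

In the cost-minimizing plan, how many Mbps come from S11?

80

Cheapest first:
S27 (2): use full 220 ; 900 Mbps to go.
SF at 5: take all 170 Mbps ; 730 still needed.
Take 200 from S29 at 10 ; need 530 more.
S19 at 21: take all 110 Mbps ; 420 still needed.
Take 240 from SN at 24 ; need 180 more.
SM (27): use full 100 ; 80 Mbps to go.
S11 at 28: take 80 of its 150 ; requirement met.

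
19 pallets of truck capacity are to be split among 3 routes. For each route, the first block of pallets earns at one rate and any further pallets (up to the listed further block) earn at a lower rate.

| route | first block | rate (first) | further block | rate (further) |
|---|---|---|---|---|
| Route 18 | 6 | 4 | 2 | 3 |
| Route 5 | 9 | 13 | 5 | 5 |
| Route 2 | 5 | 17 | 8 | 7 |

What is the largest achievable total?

Rank every tier by rate: Route 2/first 17 > Route 5/first 13 > Route 2/second 7 > Route 5/second 5 > Route 18/first 4 > Route 18/second 3.
Route 2 first at 17: fill all 5 → 14 left.
Fill Route 5 first block (9 at 13) → 5 left.
5 remain; put them into Route 2 second at 7.
Total = 17×5 + 13×9 + 7×5 = 237.

237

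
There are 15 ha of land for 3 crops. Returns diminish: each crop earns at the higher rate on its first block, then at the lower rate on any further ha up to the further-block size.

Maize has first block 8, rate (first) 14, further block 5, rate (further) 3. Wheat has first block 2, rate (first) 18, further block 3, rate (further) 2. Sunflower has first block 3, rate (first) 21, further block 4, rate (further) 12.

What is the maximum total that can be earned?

Order all 6 blocks by rate: Sunflower/first 21 > Wheat/first 18 > Maize/first 14 > Sunflower/second 12 > Maize/second 3 > Wheat/second 2.
Sunflower first at 21: fill all 3 → 12 left.
Wheat first at 18: fill all 2 → 10 left.
Maize first at 14: fill all 8 → 2 left.
Sunflower second at 12: only 2 left, fill 2.
Total = 21×3 + 18×2 + 14×8 + 12×2 = 235.

235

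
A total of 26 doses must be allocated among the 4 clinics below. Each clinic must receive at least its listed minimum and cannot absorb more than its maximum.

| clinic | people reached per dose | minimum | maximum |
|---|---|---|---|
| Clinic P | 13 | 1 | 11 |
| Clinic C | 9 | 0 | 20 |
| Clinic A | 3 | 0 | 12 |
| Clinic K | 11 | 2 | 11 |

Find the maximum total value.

300

Meeting every minimum uses 1+0+0+2 = 3 doses, leaving 23.
Order the clinics by people reached per dose: Clinic P 13 > Clinic K 11 > Clinic C 9 > Clinic A 3.
Clinic P takes 10 more to reach its cap of 11 ; 13 left.
Clinic K takes 9 more to reach its cap of 11 ; 4 left.
Only 4 left; Clinic C takes them to reach 4.
Total = 13×11 + 9×4 + 11×11 = 300.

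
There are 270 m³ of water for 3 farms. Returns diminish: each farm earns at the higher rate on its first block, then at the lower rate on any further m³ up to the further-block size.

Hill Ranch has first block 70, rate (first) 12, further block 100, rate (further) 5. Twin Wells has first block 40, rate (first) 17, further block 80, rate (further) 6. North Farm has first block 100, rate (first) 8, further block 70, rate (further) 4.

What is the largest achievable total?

2680

Rank every tier by rate: Twin Wells/tier1 17 > Hill Ranch/tier1 12 > North Farm/tier1 8 > Twin Wells/tier2 6 > Hill Ranch/tier2 5 > North Farm/tier2 4.
Twin Wells tier1 at 17: fill all 40 ; 230 left.
Fill Hill Ranch tier1 block (70 at 12) ; 160 left.
North Farm/tier1 (8): +100 ; 60 left.
Twin Wells/tier2: +60 of 80 at 6; pool empty.
Total = 17×40 + 12×70 + 8×100 + 6×60 = 2680.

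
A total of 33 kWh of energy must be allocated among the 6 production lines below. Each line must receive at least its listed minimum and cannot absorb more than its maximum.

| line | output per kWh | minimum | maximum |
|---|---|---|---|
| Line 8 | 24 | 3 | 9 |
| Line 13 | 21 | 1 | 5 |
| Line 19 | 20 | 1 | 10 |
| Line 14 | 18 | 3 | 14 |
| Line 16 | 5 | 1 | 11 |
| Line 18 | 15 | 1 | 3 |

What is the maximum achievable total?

Meeting every minimum uses 3+1+1+3+1+1 = 10 kWh, leaving 23.
Highest output per kWh first: Line 8 24 > Line 13 21 > Line 19 20 > Line 14 18 > Line 18 15 > Line 16 5.
Give Line 8 6 more to hit its cap of 9 → 17 left.
Line 13 takes 4 more to reach its cap of 5 → 13 left.
Give Line 19 9 more to hit its cap of 10 → 4 left.
Line 14: +4 (room for 11) → 7. Pool exhausted.
Total = 24×9 + 21×5 + 20×10 + 18×7 + 5×1 + 15×1 = 667.

667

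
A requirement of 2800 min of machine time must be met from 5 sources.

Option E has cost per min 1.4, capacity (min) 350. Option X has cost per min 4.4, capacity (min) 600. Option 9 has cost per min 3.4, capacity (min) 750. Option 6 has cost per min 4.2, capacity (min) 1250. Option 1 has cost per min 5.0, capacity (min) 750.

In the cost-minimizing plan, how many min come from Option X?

450

Fill from the cheapest source first.
Option E at 1.4: take all 350 min ; 2450 still needed.
Option 9 at 3.4: take all 750 min ; 1700 still needed.
Take 1250 from Option 6 at 4.2 ; need 450 more.
Option X (4.4): take the remaining 450 ; done.
Option 1: unused.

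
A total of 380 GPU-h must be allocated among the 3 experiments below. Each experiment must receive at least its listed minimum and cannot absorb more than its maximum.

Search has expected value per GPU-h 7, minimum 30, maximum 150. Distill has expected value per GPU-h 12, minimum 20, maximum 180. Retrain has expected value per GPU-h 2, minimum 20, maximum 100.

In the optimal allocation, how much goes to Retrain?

50

Meeting every minimum uses 30+20+20 = 70 GPU-h, leaving 310.
Highest expected value per GPU-h first: Distill 12 > Search 7 > Retrain 2.
Distill: +160 to 180 (cap) — 150 left.
Give Search 120 more to hit its cap of 150 — 30 left.
Only 30 left; Retrain takes them to reach 50.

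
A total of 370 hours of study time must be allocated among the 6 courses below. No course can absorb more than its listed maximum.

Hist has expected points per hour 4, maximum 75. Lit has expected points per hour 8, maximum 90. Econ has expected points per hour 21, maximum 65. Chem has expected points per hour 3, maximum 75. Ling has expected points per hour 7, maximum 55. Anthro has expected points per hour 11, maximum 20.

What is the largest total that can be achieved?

Order the courses by expected points per hour: Econ 21 > Anthro 11 > Lit 8 > Ling 7 > Hist 4 > Chem 3.
Give Econ 65 to hit its cap of 65 ; 305 left.
Anthro: +20 to 20 (cap) ; 285 left.
Lit takes 90 to reach its cap of 90 ; 195 left.
Ling: +55 to 55 (cap) ; 140 left.
Give Hist 75 to hit its cap of 75 ; 65 left.
Chem has room for 75 but only 65 remain, so it gets 65.
Total = 4×75 + 8×90 + 21×65 + 3×65 + 7×55 + 11×20 = 3185.

3185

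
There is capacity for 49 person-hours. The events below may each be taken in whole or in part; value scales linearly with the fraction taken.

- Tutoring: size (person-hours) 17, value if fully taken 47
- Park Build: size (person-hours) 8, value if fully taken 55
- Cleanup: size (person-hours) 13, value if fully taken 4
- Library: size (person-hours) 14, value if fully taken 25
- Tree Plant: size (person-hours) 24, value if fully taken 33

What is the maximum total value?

Best value per unit of size first: Park Build 55/8≈6.88, Tutoring 47/17≈2.76, Library 25/14≈1.79, Tree Plant 33/24≈1.38, Cleanup 4/13≈0.308.
Take all of Park Build (8 person-hours, value 55) ; 41 person-hours left.
Tutoring: take in full, 17 person-hours for value 47 ; 24 left.
Library: take in full, 14 person-hours for value 25 ; 10 left.
Only 10 person-hours remain; take 10/24 of Tree Plant for value 33×10/24 = 13.75.
Total value = 140.75.

140.75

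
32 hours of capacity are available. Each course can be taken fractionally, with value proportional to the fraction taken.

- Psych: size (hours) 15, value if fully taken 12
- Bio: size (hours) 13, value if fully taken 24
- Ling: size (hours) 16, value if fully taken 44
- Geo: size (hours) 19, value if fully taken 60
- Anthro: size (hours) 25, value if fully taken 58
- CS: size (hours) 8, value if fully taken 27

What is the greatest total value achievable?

Sort by value density: CS 27/8≈3.38, Geo 60/19≈3.16, Ling 44/16≈2.75, Anthro 58/25≈2.32, Bio 24/13≈1.85, Psych 12/15≈0.8.
All 8 hours of CS fit (value 27) — 24 remain.
All 19 hours of Geo fit (value 60) — 5 remain.
Fill the last 5 hours with part of Ling: 5/16 of it earns 13.75.
Total value = 100.75.

100.75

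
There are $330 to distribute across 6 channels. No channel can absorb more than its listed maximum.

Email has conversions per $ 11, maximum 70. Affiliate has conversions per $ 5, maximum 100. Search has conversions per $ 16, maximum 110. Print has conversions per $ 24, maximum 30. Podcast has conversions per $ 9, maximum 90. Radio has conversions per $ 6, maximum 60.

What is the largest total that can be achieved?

4240

Highest conversions per $ first: Print 24 > Search 16 > Email 11 > Podcast 9 > Radio 6 > Affiliate 5.
Print takes 30 to reach its cap of 30 ; 300 left.
Search: +110 to 110 (cap) ; 190 left.
Email: +70 to 70 (cap) ; 120 left.
Give Podcast 90 to hit its cap of 90 ; 30 left.
Radio: +30 (room for 60) → 30. Pool exhausted.
Total = 11×70 + 16×110 + 24×30 + 9×90 + 6×30 = 4240.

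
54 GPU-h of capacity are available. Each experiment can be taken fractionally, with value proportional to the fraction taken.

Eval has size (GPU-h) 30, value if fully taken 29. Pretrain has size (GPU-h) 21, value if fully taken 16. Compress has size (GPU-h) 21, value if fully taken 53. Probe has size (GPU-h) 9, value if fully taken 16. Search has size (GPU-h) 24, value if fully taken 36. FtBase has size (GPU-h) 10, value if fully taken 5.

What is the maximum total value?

105

Sort by value density: Compress 53/21≈2.52, Probe 16/9≈1.78, Search 36/24≈1.5, Eval 29/30≈0.967, Pretrain 16/21≈0.762, FtBase 5/10≈0.5.
Take all of Compress (21 GPU-h, value 53) ; 33 GPU-h left.
Take all of Probe (9 GPU-h, value 16) ; 24 GPU-h left.
Take all of Search (24 GPU-h, value 36) ; 0 GPU-h left.
Total value = 105.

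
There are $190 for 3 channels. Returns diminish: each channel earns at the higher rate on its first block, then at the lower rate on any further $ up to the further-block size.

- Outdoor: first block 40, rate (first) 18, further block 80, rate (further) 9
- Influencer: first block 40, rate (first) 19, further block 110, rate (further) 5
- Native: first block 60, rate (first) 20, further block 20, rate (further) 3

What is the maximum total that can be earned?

Rank every tier by rate: Native/first 20 > Influencer/first 19 > Outdoor/first 18 > Outdoor/second 9 > Influencer/second 5 > Native/second 3.
Native first at 20: fill all 60 — 130 left.
Fill Influencer first block (40 at 19) — 90 left.
Outdoor/first (18): +40 — 50 left.
Outdoor/second: +50 of 80 at 9; pool empty.
Total = 20×60 + 19×40 + 18×40 + 9×50 = 3130.

3130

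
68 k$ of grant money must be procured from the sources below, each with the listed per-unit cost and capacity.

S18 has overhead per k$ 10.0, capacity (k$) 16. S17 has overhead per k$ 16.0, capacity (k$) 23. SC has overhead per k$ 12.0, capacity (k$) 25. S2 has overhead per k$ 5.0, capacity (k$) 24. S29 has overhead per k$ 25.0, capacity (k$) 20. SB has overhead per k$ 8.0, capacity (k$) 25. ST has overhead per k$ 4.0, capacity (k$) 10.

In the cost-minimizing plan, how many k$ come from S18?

9

Use sources in increasing cost order.
Take 10 from ST at 4.0 → need 58 more.
S2 (5.0): use full 24 → 34 k$ to go.
SB (8.0): use full 25 → 9 k$ to go.
S18 at 10.0: take 9 of its 16 → requirement met.
SC, S17, S29: unused.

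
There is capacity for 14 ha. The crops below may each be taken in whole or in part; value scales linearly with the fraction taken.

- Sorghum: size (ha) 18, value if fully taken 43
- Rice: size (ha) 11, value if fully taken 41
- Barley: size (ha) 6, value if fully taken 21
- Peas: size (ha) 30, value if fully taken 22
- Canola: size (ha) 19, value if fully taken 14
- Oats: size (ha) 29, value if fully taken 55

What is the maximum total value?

Sort by value density: Rice 41/11≈3.73, Barley 21/6≈3.5, Sorghum 43/18≈2.39, Oats 55/29≈1.9, Canola 14/19≈0.737, Peas 22/30≈0.733.
Rice: take in full, 11 ha for value 41 → 3 left.
Only 3 ha remain; take 3/6 of Barley for value 21×3/6 = 10.5.
Total value = 51.5.

51.5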